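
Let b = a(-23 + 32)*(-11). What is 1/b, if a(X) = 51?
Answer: -1/561 ≈ -0.0017825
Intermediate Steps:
b = -561 (b = 51*(-11) = -561)
1/b = 1/(-561) = -1/561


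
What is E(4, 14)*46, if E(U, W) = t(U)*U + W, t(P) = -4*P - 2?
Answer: -2668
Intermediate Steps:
t(P) = -2 - 4*P
E(U, W) = W + U*(-2 - 4*U) (E(U, W) = (-2 - 4*U)*U + W = U*(-2 - 4*U) + W = W + U*(-2 - 4*U))
E(4, 14)*46 = (14 - 2*4*(1 + 2*4))*46 = (14 - 2*4*(1 + 8))*46 = (14 - 2*4*9)*46 = (14 - 72)*46 = -58*46 = -2668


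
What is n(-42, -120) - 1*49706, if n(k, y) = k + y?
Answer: -49868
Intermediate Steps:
n(-42, -120) - 1*49706 = (-42 - 120) - 1*49706 = -162 - 49706 = -49868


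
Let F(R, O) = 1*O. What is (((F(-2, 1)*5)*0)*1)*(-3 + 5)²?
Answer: 0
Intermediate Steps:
F(R, O) = O
(((F(-2, 1)*5)*0)*1)*(-3 + 5)² = (((1*5)*0)*1)*(-3 + 5)² = ((5*0)*1)*2² = (0*1)*4 = 0*4 = 0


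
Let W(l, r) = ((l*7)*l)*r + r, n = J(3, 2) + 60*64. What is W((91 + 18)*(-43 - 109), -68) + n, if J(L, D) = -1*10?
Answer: -130661341262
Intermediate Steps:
J(L, D) = -10
n = 3830 (n = -10 + 60*64 = -10 + 3840 = 3830)
W(l, r) = r + 7*r*l**2 (W(l, r) = ((7*l)*l)*r + r = (7*l**2)*r + r = 7*r*l**2 + r = r + 7*r*l**2)
W((91 + 18)*(-43 - 109), -68) + n = -68*(1 + 7*((91 + 18)*(-43 - 109))**2) + 3830 = -68*(1 + 7*(109*(-152))**2) + 3830 = -68*(1 + 7*(-16568)**2) + 3830 = -68*(1 + 7*274498624) + 3830 = -68*(1 + 1921490368) + 3830 = -68*1921490369 + 3830 = -130661345092 + 3830 = -130661341262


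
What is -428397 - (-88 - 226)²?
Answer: -526993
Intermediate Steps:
-428397 - (-88 - 226)² = -428397 - 1*(-314)² = -428397 - 1*98596 = -428397 - 98596 = -526993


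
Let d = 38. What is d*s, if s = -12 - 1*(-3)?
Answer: -342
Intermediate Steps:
s = -9 (s = -12 + 3 = -9)
d*s = 38*(-9) = -342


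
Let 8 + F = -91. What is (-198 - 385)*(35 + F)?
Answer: 37312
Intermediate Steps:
F = -99 (F = -8 - 91 = -99)
(-198 - 385)*(35 + F) = (-198 - 385)*(35 - 99) = -583*(-64) = 37312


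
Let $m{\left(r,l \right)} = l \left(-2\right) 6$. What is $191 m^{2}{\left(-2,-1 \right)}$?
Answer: $27504$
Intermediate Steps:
$m{\left(r,l \right)} = - 12 l$ ($m{\left(r,l \right)} = - 2 l 6 = - 12 l$)
$191 m^{2}{\left(-2,-1 \right)} = 191 \left(\left(-12\right) \left(-1\right)\right)^{2} = 191 \cdot 12^{2} = 191 \cdot 144 = 27504$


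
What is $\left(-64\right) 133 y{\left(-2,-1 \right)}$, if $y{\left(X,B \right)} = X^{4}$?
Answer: $-136192$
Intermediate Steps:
$\left(-64\right) 133 y{\left(-2,-1 \right)} = \left(-64\right) 133 \left(-2\right)^{4} = \left(-8512\right) 16 = -136192$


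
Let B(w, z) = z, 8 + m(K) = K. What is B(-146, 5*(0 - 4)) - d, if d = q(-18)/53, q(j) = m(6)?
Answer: -1058/53 ≈ -19.962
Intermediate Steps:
m(K) = -8 + K
q(j) = -2 (q(j) = -8 + 6 = -2)
d = -2/53 ≈ -0.037736
B(-146, 5*(0 - 4)) - d = 5*(0 - 4) - 1*(-2/53) = 5*(-4) + 2/53 = -20 + 2/53 = -1058/53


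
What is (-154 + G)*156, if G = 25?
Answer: -20124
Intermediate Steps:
(-154 + G)*156 = (-154 + 25)*156 = -129*156 = -20124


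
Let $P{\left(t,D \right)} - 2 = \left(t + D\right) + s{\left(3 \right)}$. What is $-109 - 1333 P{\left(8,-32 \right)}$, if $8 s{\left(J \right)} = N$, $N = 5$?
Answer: $\frac{227071}{8} \approx 28384.0$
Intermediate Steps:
$s{\left(J \right)} = \frac{5}{8}$ ($s{\left(J \right)} = \frac{1}{8} \cdot 5 = \frac{5}{8}$)
$P{\left(t,D \right)} = \frac{21}{8} + D + t$ ($P{\left(t,D \right)} = 2 + \left(\left(t + D\right) + \frac{5}{8}\right) = 2 + \left(\left(D + t\right) + \frac{5}{8}\right) = 2 + \left(\frac{5}{8} + D + t\right) = \frac{21}{8} + D + t$)
$-109 - 1333 P{\left(8,-32 \right)} = -109 - 1333 \left(\frac{21}{8} - 32 + 8\right) = -109 - - \frac{227943}{8} = -109 + \frac{227943}{8} = \frac{227071}{8}$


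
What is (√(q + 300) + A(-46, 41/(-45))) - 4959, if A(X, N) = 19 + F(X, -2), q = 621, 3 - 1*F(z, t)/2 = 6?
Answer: -4946 + √921 ≈ -4915.6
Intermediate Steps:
F(z, t) = -6 (F(z, t) = 6 - 2*6 = 6 - 12 = -6)
A(X, N) = 13 (A(X, N) = 19 - 6 = 13)
(√(q + 300) + A(-46, 41/(-45))) - 4959 = (√(621 + 300) + 13) - 4959 = (√921 + 13) - 4959 = (13 + √921) - 4959 = -4946 + √921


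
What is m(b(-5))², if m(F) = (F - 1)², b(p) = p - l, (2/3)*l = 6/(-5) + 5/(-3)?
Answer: 83521/10000 ≈ 8.3521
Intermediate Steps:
l = -43/10 (l = 3*(6/(-5) + 5/(-3))/2 = 3*(6*(-⅕) + 5*(-⅓))/2 = 3*(-6/5 - 5/3)/2 = (3/2)*(-43/15) = -43/10 ≈ -4.3000)
b(p) = 43/10 + p (b(p) = p - 1*(-43/10) = p + 43/10 = 43/10 + p)
m(F) = (-1 + F)²
m(b(-5))² = ((-1 + (43/10 - 5))²)² = ((-1 - 7/10)²)² = ((-17/10)²)² = (289/100)² = 83521/10000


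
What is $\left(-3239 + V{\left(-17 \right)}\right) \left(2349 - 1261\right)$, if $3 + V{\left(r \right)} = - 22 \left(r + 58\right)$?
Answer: $-4508672$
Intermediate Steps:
$V{\left(r \right)} = -1279 - 22 r$ ($V{\left(r \right)} = -3 - 22 \left(r + 58\right) = -3 - 22 \left(58 + r\right) = -3 - \left(1276 + 22 r\right) = -1279 - 22 r$)
$\left(-3239 + V{\left(-17 \right)}\right) \left(2349 - 1261\right) = \left(-3239 - 905\right) \left(2349 - 1261\right) = \left(-3239 + \left(-1279 + 374\right)\right) 1088 = \left(-3239 - 905\right) 1088 = \left(-4144\right) 1088 = -4508672$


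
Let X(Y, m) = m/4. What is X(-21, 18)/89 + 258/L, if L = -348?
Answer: -1783/2581 ≈ -0.69082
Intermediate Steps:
X(Y, m) = m/4 (X(Y, m) = m*(1/4) = m/4)
X(-21, 18)/89 + 258/L = ((1/4)*18)/89 + 258/(-348) = (9/2)*(1/89) + 258*(-1/348) = 9/178 - 43/58 = -1783/2581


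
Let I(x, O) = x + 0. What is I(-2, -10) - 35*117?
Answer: -4097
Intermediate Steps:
I(x, O) = x
I(-2, -10) - 35*117 = -2 - 35*117 = -2 - 4095 = -4097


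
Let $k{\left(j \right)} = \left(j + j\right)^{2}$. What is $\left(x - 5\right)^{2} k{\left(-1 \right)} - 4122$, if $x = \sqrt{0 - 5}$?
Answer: $-4042 - 40 i \sqrt{5} \approx -4042.0 - 89.443 i$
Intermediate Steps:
$x = i \sqrt{5}$ ($x = \sqrt{-5} = i \sqrt{5} \approx 2.2361 i$)
$k{\left(j \right)} = 4 j^{2}$ ($k{\left(j \right)} = \left(2 j\right)^{2} = 4 j^{2}$)
$\left(x - 5\right)^{2} k{\left(-1 \right)} - 4122 = \left(i \sqrt{5} - 5\right)^{2} \cdot 4 \left(-1\right)^{2} - 4122 = \left(-5 + i \sqrt{5}\right)^{2} \cdot 4 \cdot 1 - 4122 = \left(-5 + i \sqrt{5}\right)^{2} \cdot 4 - 4122 = 4 \left(-5 + i \sqrt{5}\right)^{2} - 4122 = -4122 + 4 \left(-5 + i \sqrt{5}\right)^{2}$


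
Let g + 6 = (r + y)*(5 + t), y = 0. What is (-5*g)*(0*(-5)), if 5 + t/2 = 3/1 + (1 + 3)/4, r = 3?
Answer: 0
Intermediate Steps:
t = -2 (t = -10 + 2*(3/1 + (1 + 3)/4) = -10 + 2*(3*1 + 4*(¼)) = -10 + 2*(3 + 1) = -10 + 2*4 = -10 + 8 = -2)
g = 3 (g = -6 + (3 + 0)*(5 - 2) = -6 + 3*3 = -6 + 9 = 3)
(-5*g)*(0*(-5)) = (-5*3)*(0*(-5)) = -15*0 = 0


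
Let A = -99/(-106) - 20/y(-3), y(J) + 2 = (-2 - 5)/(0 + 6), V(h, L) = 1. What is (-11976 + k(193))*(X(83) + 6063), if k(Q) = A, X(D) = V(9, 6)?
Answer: -73086551016/1007 ≈ -7.2579e+7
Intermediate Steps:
X(D) = 1
y(J) = -19/6 (y(J) = -2 + (-2 - 5)/(0 + 6) = -2 - 7/6 = -19/6)
A = 14601/2014 (A = -99/(-106) - 20/(-19/6) = -99*(-1/106) - 20*(-6/19) = 99/106 + 120/19 = 14601/2014 ≈ 7.2497)
k(Q) = 14601/2014
(-11976 + k(193))*(X(83) + 6063) = (-11976 + 14601/2014)*(1 + 6063) = -24105063/2014*6064 = -73086551016/1007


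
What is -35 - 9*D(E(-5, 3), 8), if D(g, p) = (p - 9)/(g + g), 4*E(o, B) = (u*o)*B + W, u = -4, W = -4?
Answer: -971/28 ≈ -34.679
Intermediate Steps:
E(o, B) = -1 - B*o (E(o, B) = ((-4*o)*B - 4)/4 = (-4*B*o - 4)/4 = (-4 - 4*B*o)/4 = -1 - B*o)
D(g, p) = (-9 + p)/(2*g) (D(g, p) = (-9 + p)/((2*g)) = (-9 + p)*(1/(2*g)) = (-9 + p)/(2*g))
-35 - 9*D(E(-5, 3), 8) = -35 - 9*(-9 + 8)/(2*(-1 - 1*3*(-5))) = -35 - 9*(-1)/(2*(-1 + 15)) = -35 - 9*(-1)/(2*14) = -35 - 9*(-1/28) = -35 + 9/28 = -971/28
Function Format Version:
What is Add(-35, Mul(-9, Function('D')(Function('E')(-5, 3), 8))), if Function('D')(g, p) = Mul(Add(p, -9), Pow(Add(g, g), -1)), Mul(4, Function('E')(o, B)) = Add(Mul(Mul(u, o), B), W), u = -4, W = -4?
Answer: Rational(-971, 28) ≈ -34.679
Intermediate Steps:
Function('E')(o, B) = Add(-1, Mul(-1, B, o)) (Function('E')(o, B) = Mul(Rational(1, 4), Add(Mul(Mul(-4, o), B), -4)) = Mul(Rational(1, 4), Add(Mul(-4, B, o), -4)) = Mul(Rational(1, 4), Add(-4, Mul(-4, B, o))) = Add(-1, Mul(-1, B, o)))
Function('D')(g, p) = Mul(Rational(1, 2), Pow(g, -1), Add(-9, p)) (Function('D')(g, p) = Mul(Add(-9, p), Pow(Mul(2, g), -1)) = Mul(Add(-9, p), Mul(Rational(1, 2), Pow(g, -1))) = Mul(Rational(1, 2), Pow(g, -1), Add(-9, p)))
Add(-35, Mul(-9, Function('D')(Function('E')(-5, 3), 8))) = Add(-35, Mul(-9, Mul(Rational(1, 2), Pow(Add(-1, Mul(-1, 3, -5)), -1), Add(-9, 8)))) = Add(-35, Mul(-9, Mul(Rational(1, 2), Pow(Add(-1, 15), -1), -1))) = Add(-35, Mul(-9, Mul(Rational(1, 2), Pow(14, -1), -1))) = Add(-35, Mul(-9, Mul(Rational(1, 2), Rational(1, 14), -1))) = Add(-35, Mul(-9, Rational(-1, 28))) = Add(-35, Rational(9, 28)) = Rational(-971, 28)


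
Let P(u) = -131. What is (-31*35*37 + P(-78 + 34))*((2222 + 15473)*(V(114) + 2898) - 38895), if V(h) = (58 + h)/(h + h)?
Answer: -117666742398640/57 ≈ -2.0643e+12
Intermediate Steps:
V(h) = (58 + h)/(2*h) (V(h) = (58 + h)/((2*h)) = (58 + h)*(1/(2*h)) = (58 + h)/(2*h))
(-31*35*37 + P(-78 + 34))*((2222 + 15473)*(V(114) + 2898) - 38895) = (-31*35*37 - 131)*((2222 + 15473)*((½)*(58 + 114)/114 + 2898) - 38895) = (-1085*37 - 131)*(17695*((½)*(1/114)*172 + 2898) - 38895) = (-40145 - 131)*(17695*(43/57 + 2898) - 38895) = -40276*(17695*(165229/57) - 38895) = -40276*(2923727155/57 - 38895) = -40276*2921510140/57 = -117666742398640/57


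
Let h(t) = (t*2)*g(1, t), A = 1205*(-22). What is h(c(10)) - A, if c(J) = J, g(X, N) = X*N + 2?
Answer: 26750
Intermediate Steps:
g(X, N) = 2 + N*X (g(X, N) = N*X + 2 = 2 + N*X)
A = -26510
h(t) = 2*t*(2 + t) (h(t) = (t*2)*(2 + t*1) = (2*t)*(2 + t) = 2*t*(2 + t))
h(c(10)) - A = 2*10*(2 + 10) - 1*(-26510) = 2*10*12 + 26510 = 240 + 26510 = 26750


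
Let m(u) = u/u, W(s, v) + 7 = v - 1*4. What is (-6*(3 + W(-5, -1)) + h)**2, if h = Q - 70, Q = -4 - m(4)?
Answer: 441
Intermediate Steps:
W(s, v) = -11 + v (W(s, v) = -7 + (v - 1*4) = -7 + (v - 4) = -7 + (-4 + v) = -11 + v)
m(u) = 1
Q = -5 (Q = -4 - 1*1 = -4 - 1 = -5)
h = -75 (h = -5 - 70 = -75)
(-6*(3 + W(-5, -1)) + h)**2 = (-6*(3 + (-11 - 1)) - 75)**2 = (-6*(3 - 12) - 75)**2 = (-6*(-9) - 75)**2 = (54 - 75)**2 = (-21)**2 = 441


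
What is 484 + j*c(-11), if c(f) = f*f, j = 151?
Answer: 18755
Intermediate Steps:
c(f) = f²
484 + j*c(-11) = 484 + 151*(-11)² = 484 + 151*121 = 484 + 18271 = 18755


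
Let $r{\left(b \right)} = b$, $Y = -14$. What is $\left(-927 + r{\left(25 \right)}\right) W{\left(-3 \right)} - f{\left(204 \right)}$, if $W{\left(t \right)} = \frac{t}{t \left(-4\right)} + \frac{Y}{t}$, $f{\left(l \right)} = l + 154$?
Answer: $- \frac{26051}{6} \approx -4341.8$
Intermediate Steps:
$f{\left(l \right)} = 154 + l$
$W{\left(t \right)} = - \frac{1}{4} - \frac{14}{t}$ ($W{\left(t \right)} = \frac{t}{t \left(-4\right)} - \frac{14}{t} = \frac{t}{\left(-4\right) t} - \frac{14}{t} = t \left(- \frac{1}{4 t}\right) - \frac{14}{t} = - \frac{1}{4} - \frac{14}{t}$)
$\left(-927 + r{\left(25 \right)}\right) W{\left(-3 \right)} - f{\left(204 \right)} = \left(-927 + 25\right) \frac{-56 - -3}{4 \left(-3\right)} - \left(154 + 204\right) = - 902 \cdot \frac{1}{4} \left(- \frac{1}{3}\right) \left(-56 + 3\right) - 358 = - 902 \cdot \frac{1}{4} \left(- \frac{1}{3}\right) \left(-53\right) - 358 = \left(-902\right) \frac{53}{12} - 358 = - \frac{23903}{6} - 358 = - \frac{26051}{6}$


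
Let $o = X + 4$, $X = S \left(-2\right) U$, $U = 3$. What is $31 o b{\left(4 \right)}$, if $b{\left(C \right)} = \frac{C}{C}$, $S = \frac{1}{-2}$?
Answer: $217$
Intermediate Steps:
$S = - \frac{1}{2} \approx -0.5$
$X = 3$ ($X = \left(- \frac{1}{2}\right) \left(-2\right) 3 = 1 \cdot 3 = 3$)
$b{\left(C \right)} = 1$
$o = 7$ ($o = 3 + 4 = 7$)
$31 o b{\left(4 \right)} = 31 \cdot 7 \cdot 1 = 217 \cdot 1 = 217$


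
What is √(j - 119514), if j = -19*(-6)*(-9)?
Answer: 14*I*√615 ≈ 347.19*I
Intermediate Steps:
j = -1026 (j = 114*(-9) = -1026)
√(j - 119514) = √(-1026 - 119514) = √(-120540) = 14*I*√615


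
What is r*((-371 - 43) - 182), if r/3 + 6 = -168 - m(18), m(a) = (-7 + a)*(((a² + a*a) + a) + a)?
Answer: 13764024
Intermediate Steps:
m(a) = (-7 + a)*(2*a + 2*a²) (m(a) = (-7 + a)*(((a² + a²) + a) + a) = (-7 + a)*((2*a² + a) + a) = (-7 + a)*((a + 2*a²) + a) = (-7 + a)*(2*a + 2*a²))
r = -23094 (r = -18 + 3*(-168 - 2*18*(-7 + 18² - 6*18)) = -18 + 3*(-168 - 2*18*(-7 + 324 - 108)) = -18 + 3*(-168 - 2*18*209) = -18 + 3*(-168 - 1*7524) = -18 + 3*(-168 - 7524) = -18 + 3*(-7692) = -18 - 23076 = -23094)
r*((-371 - 43) - 182) = -23094*((-371 - 43) - 182) = -23094*(-414 - 182) = -23094*(-596) = 13764024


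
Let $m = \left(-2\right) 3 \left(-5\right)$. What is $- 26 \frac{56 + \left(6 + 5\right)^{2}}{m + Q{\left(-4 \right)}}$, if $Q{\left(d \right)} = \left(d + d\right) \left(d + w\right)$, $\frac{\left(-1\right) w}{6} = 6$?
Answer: $- \frac{2301}{175} \approx -13.149$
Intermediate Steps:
$w = -36$ ($w = \left(-6\right) 6 = -36$)
$m = 30$ ($m = \left(-6\right) \left(-5\right) = 30$)
$Q{\left(d \right)} = 2 d \left(-36 + d\right)$ ($Q{\left(d \right)} = \left(d + d\right) \left(d - 36\right) = 2 d \left(-36 + d\right)$)
$- 26 \frac{56 + \left(6 + 5\right)^{2}}{m + Q{\left(-4 \right)}} = - 26 \frac{56 + \left(6 + 5\right)^{2}}{30 + 2 \left(-4\right) \left(-36 - 4\right)} = - 26 \frac{56 + 11^{2}}{30 + 2 \left(-4\right) \left(-40\right)} = - 26 \frac{56 + 121}{30 + 320} = - 26 \cdot \frac{177}{350} = - 26 \cdot 177 \cdot \frac{1}{350} = \left(-26\right) \frac{177}{350} = - \frac{2301}{175}$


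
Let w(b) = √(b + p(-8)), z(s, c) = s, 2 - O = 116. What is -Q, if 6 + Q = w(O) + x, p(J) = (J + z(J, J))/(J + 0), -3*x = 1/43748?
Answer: 787465/131244 - 4*I*√7 ≈ 6.0 - 10.583*I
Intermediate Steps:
O = -114 (O = 2 - 1*116 = 2 - 116 = -114)
x = -1/131244 (x = -⅓/43748 = -⅓*1/43748 = -1/131244 ≈ -7.6194e-6)
p(J) = 2 (p(J) = (J + J)/(J + 0) = (2*J)/J = 2)
w(b) = √(2 + b) (w(b) = √(b + 2) = √(2 + b))
Q = -787465/131244 + 4*I*√7 (Q = -6 + (√(2 - 114) - 1/131244) = -6 + (√(-112) - 1/131244) = -6 + (4*I*√7 - 1/131244) = -6 + (-1/131244 + 4*I*√7) = -787465/131244 + 4*I*√7 ≈ -6.0 + 10.583*I)
-Q = -(-787465/131244 + 4*I*√7) = 787465/131244 - 4*I*√7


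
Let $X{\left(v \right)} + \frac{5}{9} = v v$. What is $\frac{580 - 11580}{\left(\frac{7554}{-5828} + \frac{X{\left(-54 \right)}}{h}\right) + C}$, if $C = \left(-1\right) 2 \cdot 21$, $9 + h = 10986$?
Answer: $\frac{3166710822000}{12387758399} \approx 255.63$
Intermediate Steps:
$h = 10977$ ($h = -9 + 10986 = 10977$)
$X{\left(v \right)} = - \frac{5}{9} + v^{2}$ ($X{\left(v \right)} = - \frac{5}{9} + v v = - \frac{5}{9} + v^{2}$)
$C = -42$ ($C = \left(-2\right) 21 = -42$)
$\frac{580 - 11580}{\left(\frac{7554}{-5828} + \frac{X{\left(-54 \right)}}{h}\right) + C} = \frac{580 - 11580}{\left(\frac{7554}{-5828} + \frac{- \frac{5}{9} + \left(-54\right)^{2}}{10977}\right) - 42} = - \frac{11000}{\left(7554 \left(- \frac{1}{5828}\right) + \left(- \frac{5}{9} + 2916\right) \frac{1}{10977}\right) - 42} = - \frac{11000}{\left(- \frac{3777}{2914} + \frac{26239}{9} \cdot \frac{1}{10977}\right) - 42} = - \frac{11000}{\left(- \frac{3777}{2914} + \frac{26239}{98793}\right) - 42} = - \frac{11000}{- \frac{296680715}{287882802} - 42} = - \frac{11000}{- \frac{12387758399}{287882802}} = \left(-11000\right) \left(- \frac{287882802}{12387758399}\right) = \frac{3166710822000}{12387758399}$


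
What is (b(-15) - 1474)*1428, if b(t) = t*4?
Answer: -2190552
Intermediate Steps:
b(t) = 4*t
(b(-15) - 1474)*1428 = (4*(-15) - 1474)*1428 = (-60 - 1474)*1428 = -1534*1428 = -2190552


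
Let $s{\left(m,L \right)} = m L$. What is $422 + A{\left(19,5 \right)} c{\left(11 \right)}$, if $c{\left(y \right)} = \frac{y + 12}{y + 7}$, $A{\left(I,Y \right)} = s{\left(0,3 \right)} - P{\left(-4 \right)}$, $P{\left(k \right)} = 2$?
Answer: $\frac{3775}{9} \approx 419.44$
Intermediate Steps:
$s{\left(m,L \right)} = L m$
$A{\left(I,Y \right)} = -2$ ($A{\left(I,Y \right)} = 3 \cdot 0 - 2 = 0 - 2 = -2$)
$c{\left(y \right)} = \frac{12 + y}{7 + y}$
$422 + A{\left(19,5 \right)} c{\left(11 \right)} = 422 - 2 \frac{12 + 11}{7 + 11} = 422 - 2 \cdot \frac{1}{18} \cdot 23 = 422 - \frac{23}{9} = \frac{3775}{9}$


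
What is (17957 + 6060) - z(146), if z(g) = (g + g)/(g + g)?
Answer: 24016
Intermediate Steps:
z(g) = 1 (z(g) = (2*g)/((2*g)) = (2*g)*(1/(2*g)) = 1)
(17957 + 6060) - z(146) = (17957 + 6060) - 1*1 = 24017 - 1 = 24016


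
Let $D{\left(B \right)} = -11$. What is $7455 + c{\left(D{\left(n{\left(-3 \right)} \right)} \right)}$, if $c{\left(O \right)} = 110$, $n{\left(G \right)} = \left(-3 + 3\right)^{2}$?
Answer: $7565$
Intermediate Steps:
$n{\left(G \right)} = 0$ ($n{\left(G \right)} = 0^{2} = 0$)
$7455 + c{\left(D{\left(n{\left(-3 \right)} \right)} \right)} = 7455 + 110 = 7565$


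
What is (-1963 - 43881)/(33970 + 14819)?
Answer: -45844/48789 ≈ -0.93964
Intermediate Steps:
(-1963 - 43881)/(33970 + 14819) = -45844/48789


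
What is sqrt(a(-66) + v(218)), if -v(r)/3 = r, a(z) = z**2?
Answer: sqrt(3702) ≈ 60.844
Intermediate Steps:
v(r) = -3*r
sqrt(a(-66) + v(218)) = sqrt((-66)**2 - 3*218) = sqrt(4356 - 654) = sqrt(3702)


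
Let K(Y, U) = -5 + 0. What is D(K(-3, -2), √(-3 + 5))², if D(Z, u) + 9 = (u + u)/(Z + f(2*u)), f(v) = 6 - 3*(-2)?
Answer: 3977/49 - 36*√2/7 ≈ 73.890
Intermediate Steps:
f(v) = 12 (f(v) = 6 + 6 = 12)
K(Y, U) = -5
D(Z, u) = -9 + 2*u/(12 + Z) (D(Z, u) = -9 + (u + u)/(Z + 12) = -9 + (2*u)/(12 + Z) = -9 + 2*u/(12 + Z))
D(K(-3, -2), √(-3 + 5))² = ((-108 - 9*(-5) + 2*√(-3 + 5))/(12 - 5))² = ((-108 + 45 + 2*√2)/7)² = ((-63 + 2*√2)/7)² = (-9 + 2*√2/7)²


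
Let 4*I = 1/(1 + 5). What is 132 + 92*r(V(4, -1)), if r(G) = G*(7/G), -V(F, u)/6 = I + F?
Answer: 776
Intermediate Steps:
I = 1/24 (I = 1/(4*(1 + 5)) = (¼)/6 = (¼)*(⅙) = 1/24 ≈ 0.041667)
V(F, u) = -¼ - 6*F (V(F, u) = -6*(1/24 + F) = -¼ - 6*F)
r(G) = 7
132 + 92*r(V(4, -1)) = 132 + 92*7 = 132 + 644 = 776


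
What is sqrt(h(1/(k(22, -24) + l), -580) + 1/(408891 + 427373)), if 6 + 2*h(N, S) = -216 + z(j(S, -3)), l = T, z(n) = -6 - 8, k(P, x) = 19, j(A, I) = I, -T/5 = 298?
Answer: I*sqrt(20630455382966)/418132 ≈ 10.863*I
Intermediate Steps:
T = -1490 (T = -5*298 = -1490)
z(n) = -14
l = -1490
h(N, S) = -118 (h(N, S) = -3 + (-216 - 14)/2 = -3 + (1/2)*(-230) = -3 - 115 = -118)
sqrt(h(1/(k(22, -24) + l), -580) + 1/(408891 + 427373)) = sqrt(-118 + 1/(408891 + 427373)) = sqrt(-118 + 1/836264) = sqrt(-98679151/836264) = I*sqrt(20630455382966)/418132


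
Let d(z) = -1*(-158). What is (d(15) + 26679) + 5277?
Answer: 32114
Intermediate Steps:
d(z) = 158
(d(15) + 26679) + 5277 = (158 + 26679) + 5277 = 26837 + 5277 = 32114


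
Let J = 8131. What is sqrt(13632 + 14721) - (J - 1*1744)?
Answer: -6387 + sqrt(28353) ≈ -6218.6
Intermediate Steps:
sqrt(13632 + 14721) - (J - 1*1744) = sqrt(13632 + 14721) - (8131 - 1*1744) = sqrt(28353) - (8131 - 1744) = sqrt(28353) - 1*6387 = sqrt(28353) - 6387 = -6387 + sqrt(28353)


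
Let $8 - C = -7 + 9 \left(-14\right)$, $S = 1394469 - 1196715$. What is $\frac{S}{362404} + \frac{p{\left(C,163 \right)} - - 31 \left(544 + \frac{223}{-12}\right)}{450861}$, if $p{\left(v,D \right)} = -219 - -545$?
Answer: $\frac{285541548149}{490181489532} \approx 0.58252$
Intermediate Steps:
$S = 197754$ ($S = 1394469 - 1196715 = 197754$)
$C = 141$ ($C = 8 - \left(-7 + 9 \left(-14\right)\right) = 8 - \left(-7 - 126\right) = 8 - -133 = 8 + 133 = 141$)
$p{\left(v,D \right)} = 326$ ($p{\left(v,D \right)} = -219 + 545 = 326$)
$\frac{S}{362404} + \frac{p{\left(C,163 \right)} - - 31 \left(544 + \frac{223}{-12}\right)}{450861} = \frac{197754}{362404} + \frac{326 - - 31 \left(544 + \frac{223}{-12}\right)}{450861} = 197754 \cdot \frac{1}{362404} + \left(326 - - 31 \left(544 + 223 \left(- \frac{1}{12}\right)\right)\right) \frac{1}{450861} = \frac{98877}{181202} + \left(326 - - 31 \left(544 - \frac{223}{12}\right)\right) \frac{1}{450861} = \frac{98877}{181202} + \left(326 - \left(-31\right) \frac{6305}{12}\right) \frac{1}{450861} = \frac{98877}{181202} + \left(326 - - \frac{195455}{12}\right) \frac{1}{450861} = \frac{98877}{181202} + \left(326 + \frac{195455}{12}\right) \frac{1}{450861} = \frac{98877}{181202} + \frac{199367}{12} \cdot \frac{1}{450861} = \frac{98877}{181202} + \frac{199367}{5410332} = \frac{285541548149}{490181489532}$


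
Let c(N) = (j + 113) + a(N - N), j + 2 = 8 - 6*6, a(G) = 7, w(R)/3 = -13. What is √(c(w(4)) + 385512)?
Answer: √385602 ≈ 620.97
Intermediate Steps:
w(R) = -39 (w(R) = 3*(-13) = -39)
j = -30 (j = -2 + (8 - 6*6) = -2 + (8 - 36) = -2 - 28 = -30)
c(N) = 90 (c(N) = (-30 + 113) + 7 = 83 + 7 = 90)
√(c(w(4)) + 385512) = √(90 + 385512) = √385602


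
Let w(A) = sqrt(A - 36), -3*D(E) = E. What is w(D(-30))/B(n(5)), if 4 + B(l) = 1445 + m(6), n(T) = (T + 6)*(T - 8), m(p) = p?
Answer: I*sqrt(26)/1447 ≈ 0.0035239*I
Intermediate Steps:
D(E) = -E/3
n(T) = (-8 + T)*(6 + T) (n(T) = (6 + T)*(-8 + T) = (-8 + T)*(6 + T))
B(l) = 1447 (B(l) = -4 + (1445 + 6) = -4 + 1451 = 1447)
w(A) = sqrt(-36 + A)
w(D(-30))/B(n(5)) = sqrt(-36 - 1/3*(-30))/1447 = sqrt(-36 + 10)*(1/1447) = sqrt(-26)*(1/1447) = (I*sqrt(26))*(1/1447) = I*sqrt(26)/1447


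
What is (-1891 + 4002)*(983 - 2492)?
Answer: -3185499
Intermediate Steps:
(-1891 + 4002)*(983 - 2492) = 2111*(-1509) = -3185499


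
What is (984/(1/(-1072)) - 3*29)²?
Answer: 1112887854225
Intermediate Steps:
(984/(1/(-1072)) - 3*29)² = (984/(-1/1072) - 87)² = (984*(-1072) - 87)² = (-1054848 - 87)² = (-1054935)² = 1112887854225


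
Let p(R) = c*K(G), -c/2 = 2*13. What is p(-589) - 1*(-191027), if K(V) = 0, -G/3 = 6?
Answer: 191027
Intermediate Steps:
G = -18 (G = -3*6 = -18)
c = -52 (c = -4*13 = -2*26 = -52)
p(R) = 0 (p(R) = -52*0 = 0)
p(-589) - 1*(-191027) = 0 - 1*(-191027) = 0 + 191027 = 191027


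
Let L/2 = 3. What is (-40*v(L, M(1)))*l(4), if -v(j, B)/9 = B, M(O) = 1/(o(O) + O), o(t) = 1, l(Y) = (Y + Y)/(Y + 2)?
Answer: 240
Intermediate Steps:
L = 6 (L = 2*3 = 6)
l(Y) = 2*Y/(2 + Y) (l(Y) = (2*Y)/(2 + Y) = 2*Y/(2 + Y))
M(O) = 1/(1 + O)
v(j, B) = -9*B
(-40*v(L, M(1)))*l(4) = (-(-360)/(1 + 1))*(2*4/(2 + 4)) = (-(-360)/2)*(2*4/6) = (-(-360)/2)*(2*4*(⅙)) = -40*(-9/2)*(4/3) = 180*(4/3) = 240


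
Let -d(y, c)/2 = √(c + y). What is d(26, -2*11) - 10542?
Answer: -10546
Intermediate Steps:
d(y, c) = -2*√(c + y)
d(26, -2*11) - 10542 = -2*√(-2*11 + 26) - 10542 = -2*√(-22 + 26) - 10542 = -2*√4 - 10542 = -2*2 - 10542 = -4 - 10542 = -10546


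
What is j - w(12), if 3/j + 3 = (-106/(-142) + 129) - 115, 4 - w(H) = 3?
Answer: -207/278 ≈ -0.74460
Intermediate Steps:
w(H) = 1 (w(H) = 4 - 1*3 = 4 - 3 = 1)
j = 71/278 (j = 3/(-3 + ((-106/(-142) + 129) - 115)) = 3/(-3 + ((-106*(-1/142) + 129) - 115)) = 3/(-3 + ((53/71 + 129) - 115)) = 3/(-3 + (9212/71 - 115)) = 3/(-3 + 1047/71) = 3/(834/71) = 3*(71/834) = 71/278 ≈ 0.25540)
j - w(12) = 71/278 - 1*1 = 71/278 - 1 = -207/278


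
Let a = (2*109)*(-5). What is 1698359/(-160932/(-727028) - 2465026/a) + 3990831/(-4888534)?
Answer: 29340354053452516178/39115219362092503 ≈ 750.10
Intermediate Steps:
a = -1090 (a = 218*(-5) = -1090)
1698359/(-160932/(-727028) - 2465026/a) + 3990831/(-4888534) = 1698359/(-160932/(-727028) - 2465026/(-1090)) + 3990831/(-4888534) = 1698359/(-160932*(-1/727028) - 2465026*(-1/1090)) + 3990831*(-1/4888534) = 1698359/(40233/181757 + 1232513/545) - 3990831/4888534 = 1698359/(224039792326/99057565) - 3990831/4888534 = 1698359*(99057565/224039792326) - 3990831/4888534 = 168235307035835/224039792326 - 3990831/4888534 = 29340354053452516178/39115219362092503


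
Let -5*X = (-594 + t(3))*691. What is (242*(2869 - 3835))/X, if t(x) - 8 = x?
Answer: -106260/36623 ≈ -2.9015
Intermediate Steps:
t(x) = 8 + x
X = 402853/5 (X = -(-594 + (8 + 3))*691/5 = -(-594 + 11)*691/5 = -(-583)*691/5 = -⅕*(-402853) = 402853/5 ≈ 80571.)
(242*(2869 - 3835))/X = (242*(2869 - 3835))/(402853/5) = (242*(-966))*(5/402853) = -233772*5/402853 = -106260/36623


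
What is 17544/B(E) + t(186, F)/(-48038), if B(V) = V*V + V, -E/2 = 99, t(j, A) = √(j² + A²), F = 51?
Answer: 2924/6501 - 3*√4133/48038 ≈ 0.44576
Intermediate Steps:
t(j, A) = √(A² + j²)
E = -198 (E = -2*99 = -198)
B(V) = V + V² (B(V) = V² + V = V + V²)
17544/B(E) + t(186, F)/(-48038) = 17544/((-198*(1 - 198))) + √(51² + 186²)/(-48038) = 17544/((-198*(-197))) + √(2601 + 34596)*(-1/48038) = 17544/39006 + √37197*(-1/48038) = 17544*(1/39006) + (3*√4133)*(-1/48038) = 2924/6501 - 3*√4133/48038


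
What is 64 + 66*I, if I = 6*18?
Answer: 7192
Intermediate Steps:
I = 108
64 + 66*I = 64 + 66*108 = 64 + 7128 = 7192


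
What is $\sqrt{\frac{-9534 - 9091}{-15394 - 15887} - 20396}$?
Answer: $\frac{i \sqrt{19956922991931}}{31281} \approx 142.81 i$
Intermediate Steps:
$\sqrt{\frac{-9534 - 9091}{-15394 - 15887} - 20396} = \sqrt{- \frac{18625}{-31281} - 20396} = \sqrt{\left(-18625\right) \left(- \frac{1}{31281}\right) - 20396} = \sqrt{\frac{18625}{31281} - 20396} = \sqrt{- \frac{637988651}{31281}} = \frac{i \sqrt{19956922991931}}{31281}$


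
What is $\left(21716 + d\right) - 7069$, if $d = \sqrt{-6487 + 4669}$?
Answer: $14647 + 3 i \sqrt{202} \approx 14647.0 + 42.638 i$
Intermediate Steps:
$d = 3 i \sqrt{202}$ ($d = \sqrt{-1818} = 3 i \sqrt{202} \approx 42.638 i$)
$\left(21716 + d\right) - 7069 = \left(21716 + 3 i \sqrt{202}\right) - 7069 = 14647 + 3 i \sqrt{202}$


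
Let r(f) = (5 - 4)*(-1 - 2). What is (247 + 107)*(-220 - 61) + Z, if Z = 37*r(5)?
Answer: -99585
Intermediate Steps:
r(f) = -3 (r(f) = 1*(-3) = -3)
Z = -111 (Z = 37*(-3) = -111)
(247 + 107)*(-220 - 61) + Z = (247 + 107)*(-220 - 61) - 111 = 354*(-281) - 111 = -99474 - 111 = -99585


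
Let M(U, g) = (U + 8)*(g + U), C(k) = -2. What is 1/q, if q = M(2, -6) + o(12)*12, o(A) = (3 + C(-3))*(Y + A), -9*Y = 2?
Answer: 3/304 ≈ 0.0098684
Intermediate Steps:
Y = -2/9 (Y = -⅑*2 = -2/9 ≈ -0.22222)
M(U, g) = (8 + U)*(U + g)
o(A) = -2/9 + A (o(A) = (3 - 2)*(-2/9 + A) = 1*(-2/9 + A) = -2/9 + A)
q = 304/3 (q = (2² + 8*2 + 8*(-6) + 2*(-6)) + (-2/9 + 12)*12 = (4 + 16 - 48 - 12) + (106/9)*12 = -40 + 424/3 = 304/3 ≈ 101.33)
1/q = 1/(304/3) = 3/304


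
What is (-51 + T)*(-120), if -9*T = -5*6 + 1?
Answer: 17200/3 ≈ 5733.3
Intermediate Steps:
T = 29/9 (T = -(-5*6 + 1)/9 = -(-30 + 1)/9 = -⅑*(-29) = 29/9 ≈ 3.2222)
(-51 + T)*(-120) = (-51 + 29/9)*(-120) = -430/9*(-120) = 17200/3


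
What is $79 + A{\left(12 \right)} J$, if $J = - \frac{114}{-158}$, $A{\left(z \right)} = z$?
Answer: $\frac{6925}{79} \approx 87.658$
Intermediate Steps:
$J = \frac{57}{79}$ ($J = \left(-114\right) \left(- \frac{1}{158}\right) = \frac{57}{79} \approx 0.72152$)
$79 + A{\left(12 \right)} J = 79 + 12 \cdot \frac{57}{79} = 79 + \frac{684}{79} = \frac{6925}{79}$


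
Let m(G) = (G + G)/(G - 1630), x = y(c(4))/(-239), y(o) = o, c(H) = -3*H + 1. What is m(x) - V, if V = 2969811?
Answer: -1156916603371/389559 ≈ -2.9698e+6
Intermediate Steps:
c(H) = 1 - 3*H
x = 11/239 (x = (1 - 3*4)/(-239) = (1 - 12)*(-1/239) = -11*(-1/239) = 11/239 ≈ 0.046025)
m(G) = 2*G/(-1630 + G) (m(G) = (2*G)/(-1630 + G) = 2*G/(-1630 + G))
m(x) - V = 2*(11/239)/(-1630 + 11/239) - 1*2969811 = 2*(11/239)/(-389559/239) - 2969811 = 2*(11/239)*(-239/389559) - 2969811 = -22/389559 - 2969811 = -1156916603371/389559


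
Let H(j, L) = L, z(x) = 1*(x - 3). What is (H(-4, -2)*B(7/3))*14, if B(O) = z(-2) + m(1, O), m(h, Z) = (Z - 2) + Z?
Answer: 196/3 ≈ 65.333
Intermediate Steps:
z(x) = -3 + x (z(x) = 1*(-3 + x) = -3 + x)
m(h, Z) = -2 + 2*Z (m(h, Z) = (-2 + Z) + Z = -2 + 2*Z)
B(O) = -7 + 2*O (B(O) = (-3 - 2) + (-2 + 2*O) = -5 + (-2 + 2*O) = -7 + 2*O)
(H(-4, -2)*B(7/3))*14 = -2*(-7 + 2*(7/3))*14 = -2*(-7 + 14/3)*14 = -2*(-7/3)*14 = (14/3)*14 = 196/3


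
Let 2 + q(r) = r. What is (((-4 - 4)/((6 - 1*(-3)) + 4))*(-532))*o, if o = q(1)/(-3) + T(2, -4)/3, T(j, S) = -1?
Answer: 0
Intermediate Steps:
q(r) = -2 + r
o = 0 (o = (-2 + 1)/(-3) - 1/3 = -1*(-⅓) - 1*⅓ = ⅓ - ⅓ = 0)
(((-4 - 4)/((6 - 1*(-3)) + 4))*(-532))*o = (((-4 - 4)/((6 - 1*(-3)) + 4))*(-532))*0 = (-8/((6 + 3) + 4)*(-532))*0 = (-8/(9 + 4)*(-532))*0 = (-8/13*(-532))*0 = (-8*1/13*(-532))*0 = -8/13*(-532)*0 = (4256/13)*0 = 0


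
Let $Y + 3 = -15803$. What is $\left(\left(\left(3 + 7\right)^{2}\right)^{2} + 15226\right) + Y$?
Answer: $9420$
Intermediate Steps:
$Y = -15806$ ($Y = -3 - 15803 = -15806$)
$\left(\left(\left(3 + 7\right)^{2}\right)^{2} + 15226\right) + Y = \left(\left(\left(3 + 7\right)^{2}\right)^{2} + 15226\right) - 15806 = \left(\left(10^{2}\right)^{2} + 15226\right) - 15806 = \left(100^{2} + 15226\right) - 15806 = \left(10000 + 15226\right) - 15806 = 25226 - 15806 = 9420$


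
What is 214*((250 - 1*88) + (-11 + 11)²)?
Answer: 34668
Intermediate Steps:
214*((250 - 1*88) + (-11 + 11)²) = 214*((250 - 88) + 0²) = 214*(162 + 0) = 214*162 = 34668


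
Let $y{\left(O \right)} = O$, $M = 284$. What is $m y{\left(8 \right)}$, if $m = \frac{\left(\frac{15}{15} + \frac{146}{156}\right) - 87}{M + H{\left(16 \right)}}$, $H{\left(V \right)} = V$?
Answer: $- \frac{1327}{585} \approx -2.2684$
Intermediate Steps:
$m = - \frac{1327}{4680}$ ($m = \frac{\left(\frac{15}{15} + \frac{146}{156}\right) - 87}{284 + 16} = \frac{\left(15 \cdot \frac{1}{15} + 146 \cdot \frac{1}{156}\right) - 87}{300} = \left(\left(1 + \frac{73}{78}\right) - 87\right) \frac{1}{300} = \left(\frac{151}{78} - 87\right) \frac{1}{300} = \left(- \frac{6635}{78}\right) \frac{1}{300} = - \frac{1327}{4680} \approx -0.28355$)
$m y{\left(8 \right)} = \left(- \frac{1327}{4680}\right) 8 = - \frac{1327}{585}$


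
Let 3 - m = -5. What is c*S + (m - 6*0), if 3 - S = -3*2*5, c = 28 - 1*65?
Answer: -1213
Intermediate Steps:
m = 8 (m = 3 - 1*(-5) = 3 + 5 = 8)
c = -37 (c = 28 - 65 = -37)
S = 33 (S = 3 - (-3*2)*5 = 3 - (-6)*5 = 3 - 1*(-30) = 3 + 30 = 33)
c*S + (m - 6*0) = -37*33 + (8 - 6*0) = -1221 + (8 + 0) = -1221 + 8 = -1213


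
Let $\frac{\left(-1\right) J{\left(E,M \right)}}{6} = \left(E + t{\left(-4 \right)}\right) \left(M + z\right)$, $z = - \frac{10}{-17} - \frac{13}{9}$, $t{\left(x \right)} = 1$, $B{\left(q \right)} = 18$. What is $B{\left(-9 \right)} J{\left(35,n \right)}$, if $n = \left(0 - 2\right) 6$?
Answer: $\frac{849744}{17} \approx 49985.0$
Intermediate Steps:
$n = -12$ ($n = \left(-2\right) 6 = -12$)
$z = - \frac{131}{153}$ ($z = \left(-10\right) \left(- \frac{1}{17}\right) - \frac{13}{9} = \frac{10}{17} - \frac{13}{9} = - \frac{131}{153} \approx -0.85621$)
$J{\left(E,M \right)} = - 6 \left(1 + E\right) \left(- \frac{131}{153} + M\right)$ ($J{\left(E,M \right)} = - 6 \left(E + 1\right) \left(M - \frac{131}{153}\right) = - 6 \left(1 + E\right) \left(- \frac{131}{153} + M\right)$)
$B{\left(-9 \right)} J{\left(35,n \right)} = 18 \left(\frac{262}{51} - -72 + \frac{262}{51} \cdot 35 - 210 \left(-12\right)\right) = 18 \left(\frac{262}{51} + 72 + \frac{9170}{51} + 2520\right) = 18 \cdot \frac{47208}{17} = \frac{849744}{17}$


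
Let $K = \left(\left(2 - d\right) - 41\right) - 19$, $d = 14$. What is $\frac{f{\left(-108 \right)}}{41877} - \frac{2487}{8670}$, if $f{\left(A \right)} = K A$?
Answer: $- \frac{151153}{1494130} \approx -0.10116$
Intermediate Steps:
$K = -72$ ($K = \left(\left(2 - 14\right) - 41\right) - 19 = \left(-12 - 41\right) - 19 = -53 - 19 = -72$)
$f{\left(A \right)} = - 72 A$
$\frac{f{\left(-108 \right)}}{41877} - \frac{2487}{8670} = \frac{\left(-72\right) \left(-108\right)}{41877} - \frac{2487}{8670} = 7776 \cdot \frac{1}{41877} - \frac{829}{2890} = \frac{96}{517} - \frac{829}{2890} = - \frac{151153}{1494130}$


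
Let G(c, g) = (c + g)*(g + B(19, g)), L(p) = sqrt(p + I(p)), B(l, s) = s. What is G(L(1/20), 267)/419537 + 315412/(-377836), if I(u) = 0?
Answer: -19613975759/39629045483 + 267*sqrt(5)/2097685 ≈ -0.49465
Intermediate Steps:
L(p) = sqrt(p) (L(p) = sqrt(p + 0) = sqrt(p))
G(c, g) = 2*g*(c + g) (G(c, g) = (c + g)*(g + g) = (c + g)*(2*g) = 2*g*(c + g))
G(L(1/20), 267)/419537 + 315412/(-377836) = (2*267*(sqrt(1/20) + 267))/419537 + 315412/(-377836) = (2*267*(sqrt(1/20) + 267))*(1/419537) + 315412*(-1/377836) = (2*267*(sqrt(5)/10 + 267))*(1/419537) - 78853/94459 = (2*267*(267 + sqrt(5)/10))*(1/419537) - 78853/94459 = (142578 + 267*sqrt(5)/5)*(1/419537) - 78853/94459 = (142578/419537 + 267*sqrt(5)/2097685) - 78853/94459 = -19613975759/39629045483 + 267*sqrt(5)/2097685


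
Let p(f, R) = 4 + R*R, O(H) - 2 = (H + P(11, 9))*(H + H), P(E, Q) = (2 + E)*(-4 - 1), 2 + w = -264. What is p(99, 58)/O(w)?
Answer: 1684/88047 ≈ 0.019126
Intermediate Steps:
w = -266 (w = -2 - 264 = -266)
P(E, Q) = -10 - 5*E (P(E, Q) = (2 + E)*(-5) = -10 - 5*E)
O(H) = 2 + 2*H*(-65 + H) (O(H) = 2 + (H + (-10 - 5*11))*(H + H) = 2 + (H + (-10 - 55))*(2*H) = 2 + (H - 65)*(2*H) = 2 + (-65 + H)*(2*H) = 2 + 2*H*(-65 + H))
p(f, R) = 4 + R**2
p(99, 58)/O(w) = (4 + 58**2)/(2 - 130*(-266) + 2*(-266)**2) = (4 + 3364)/(2 + 34580 + 2*70756) = 3368/(2 + 34580 + 141512) = 3368/176094 = 3368*(1/176094) = 1684/88047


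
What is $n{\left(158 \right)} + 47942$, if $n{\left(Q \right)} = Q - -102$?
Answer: $48202$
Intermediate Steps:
$n{\left(Q \right)} = 102 + Q$ ($n{\left(Q \right)} = Q + 102 = 102 + Q$)
$n{\left(158 \right)} + 47942 = \left(102 + 158\right) + 47942 = 260 + 47942 = 48202$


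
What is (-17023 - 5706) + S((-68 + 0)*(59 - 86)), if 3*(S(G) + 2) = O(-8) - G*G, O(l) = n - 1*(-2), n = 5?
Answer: -3439082/3 ≈ -1.1464e+6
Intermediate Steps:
O(l) = 7 (O(l) = 5 - 1*(-2) = 5 + 2 = 7)
S(G) = ⅓ - G²/3 (S(G) = -2 + (7 - G*G)/3 = -2 + (7 - G²)/3 = -2 + (7/3 - G²/3) = ⅓ - G²/3)
(-17023 - 5706) + S((-68 + 0)*(59 - 86)) = (-17023 - 5706) + (⅓ - (-68 + 0)²*(59 - 86)²/3) = -22729 + (⅓ - (-68*(-27))²/3) = -22729 + (⅓ - ⅓*1836²) = -22729 + (⅓ - ⅓*3370896) = -22729 + (⅓ - 1123632) = -22729 - 3370895/3 = -3439082/3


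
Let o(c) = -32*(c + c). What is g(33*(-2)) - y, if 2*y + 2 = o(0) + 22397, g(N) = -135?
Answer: -22665/2 ≈ -11333.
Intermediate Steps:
o(c) = -64*c
y = 22395/2 (y = -1 + (-64*0 + 22397)/2 = -1 + (0 + 22397)/2 = -1 + (½)*22397 = -1 + 22397/2 = 22395/2 ≈ 11198.)
g(33*(-2)) - y = -135 - 1*22395/2 = -135 - 22395/2 = -22665/2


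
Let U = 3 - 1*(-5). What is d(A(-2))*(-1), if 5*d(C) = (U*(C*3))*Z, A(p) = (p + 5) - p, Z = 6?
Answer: -144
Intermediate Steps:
U = 8 (U = 3 + 5 = 8)
A(p) = 5 (A(p) = (5 + p) - p = 5)
d(C) = 144*C/5 (d(C) = ((8*(C*3))*6)/5 = ((8*(3*C))*6)/5 = ((24*C)*6)/5 = (144*C)/5 = 144*C/5)
d(A(-2))*(-1) = ((144/5)*5)*(-1) = 144*(-1) = -144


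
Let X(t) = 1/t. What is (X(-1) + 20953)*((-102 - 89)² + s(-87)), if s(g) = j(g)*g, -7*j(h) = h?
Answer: 5191863696/7 ≈ 7.4169e+8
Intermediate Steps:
j(h) = -h/7
s(g) = -g²/7 (s(g) = (-g/7)*g = -g²/7)
(X(-1) + 20953)*((-102 - 89)² + s(-87)) = (1/(-1) + 20953)*((-102 - 89)² - ⅐*(-87)²) = (-1 + 20953)*((-191)² - ⅐*7569) = 20952*(36481 - 7569/7) = 20952*(247798/7) = 5191863696/7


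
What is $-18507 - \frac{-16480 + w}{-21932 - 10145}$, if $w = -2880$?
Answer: $- \frac{593668399}{32077} \approx -18508.0$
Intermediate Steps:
$-18507 - \frac{-16480 + w}{-21932 - 10145} = -18507 - \frac{-16480 - 2880}{-21932 - 10145} = -18507 - - \frac{19360}{-32077} = -18507 - \left(-19360\right) \left(- \frac{1}{32077}\right) = -18507 - \frac{19360}{32077} = - \frac{593668399}{32077}$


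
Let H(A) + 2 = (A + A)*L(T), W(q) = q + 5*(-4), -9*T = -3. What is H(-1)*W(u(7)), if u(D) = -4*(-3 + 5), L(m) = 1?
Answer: 112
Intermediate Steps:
T = ⅓ (T = -⅑*(-3) = ⅓ ≈ 0.33333)
u(D) = -8 (u(D) = -4*2 = -8)
W(q) = -20 + q (W(q) = q - 20 = -20 + q)
H(A) = -2 + 2*A (H(A) = -2 + (A + A)*1 = -2 + (2*A)*1 = -2 + 2*A)
H(-1)*W(u(7)) = (-2 + 2*(-1))*(-20 - 8) = (-2 - 2)*(-28) = -4*(-28) = 112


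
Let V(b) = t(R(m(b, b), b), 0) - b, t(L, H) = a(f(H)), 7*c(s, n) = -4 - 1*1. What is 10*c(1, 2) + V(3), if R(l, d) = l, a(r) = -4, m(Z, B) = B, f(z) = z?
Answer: -99/7 ≈ -14.143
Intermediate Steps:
c(s, n) = -5/7 (c(s, n) = (-4 - 1*1)/7 = (-4 - 1)/7 = (⅐)*(-5) = -5/7)
t(L, H) = -4
V(b) = -4 - b
10*c(1, 2) + V(3) = 10*(-5/7) + (-4 - 1*3) = -50/7 + (-4 - 3) = -50/7 - 7 = -99/7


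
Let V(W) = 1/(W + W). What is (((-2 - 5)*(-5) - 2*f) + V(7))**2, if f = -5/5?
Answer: 269361/196 ≈ 1374.3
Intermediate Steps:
V(W) = 1/(2*W)
f = -1 (f = -5*1/5 = -1)
(((-2 - 5)*(-5) - 2*f) + V(7))**2 = (((-2 - 5)*(-5) - 2*(-1)) + (1/2)/7)**2 = ((-7*(-5) + 2) + (1/2)*(1/7))**2 = ((35 + 2) + 1/14)**2 = (37 + 1/14)**2 = (519/14)**2 = 269361/196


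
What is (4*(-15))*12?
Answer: -720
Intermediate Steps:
(4*(-15))*12 = -60*12 = -720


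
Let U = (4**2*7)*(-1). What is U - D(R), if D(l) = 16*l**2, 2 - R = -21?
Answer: -8576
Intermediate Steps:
R = 23 (R = 2 - 1*(-21) = 2 + 21 = 23)
U = -112 (U = (16*7)*(-1) = 112*(-1) = -112)
U - D(R) = -112 - 16*23**2 = -112 - 16*529 = -112 - 1*8464 = -112 - 8464 = -8576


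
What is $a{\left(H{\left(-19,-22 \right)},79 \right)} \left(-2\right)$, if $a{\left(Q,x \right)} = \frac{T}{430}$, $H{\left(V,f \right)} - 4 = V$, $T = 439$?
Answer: $- \frac{439}{215} \approx -2.0419$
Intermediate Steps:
$H{\left(V,f \right)} = 4 + V$
$a{\left(Q,x \right)} = \frac{439}{430}$
$a{\left(H{\left(-19,-22 \right)},79 \right)} \left(-2\right) = \frac{439}{430} \left(-2\right) = - \frac{439}{215}$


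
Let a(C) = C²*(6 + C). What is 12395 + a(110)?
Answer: 1415995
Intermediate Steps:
12395 + a(110) = 12395 + 110²*(6 + 110) = 12395 + 12100*116 = 12395 + 1403600 = 1415995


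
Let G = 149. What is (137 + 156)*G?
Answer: 43657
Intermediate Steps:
(137 + 156)*G = (137 + 156)*149 = 293*149 = 43657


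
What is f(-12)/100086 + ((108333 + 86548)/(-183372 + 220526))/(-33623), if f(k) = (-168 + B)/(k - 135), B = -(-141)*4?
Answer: -186772724813/1021081011093598 ≈ -0.00018292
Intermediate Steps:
B = 564 (B = -47*(-12) = 564)
f(k) = 396/(-135 + k) (f(k) = (-168 + 564)/(k - 135) = 396/(-135 + k))
f(-12)/100086 + ((108333 + 86548)/(-183372 + 220526))/(-33623) = (396/(-135 - 12))/100086 + ((108333 + 86548)/(-183372 + 220526))/(-33623) = (396/(-147))*(1/100086) + (194881/37154)*(-1/33623) = (396*(-1/147))*(1/100086) + (194881*(1/37154))*(-1/33623) = -132/49*1/100086 + (194881/37154)*(-1/33623) = -22/817369 - 194881/1249228942 = -186772724813/1021081011093598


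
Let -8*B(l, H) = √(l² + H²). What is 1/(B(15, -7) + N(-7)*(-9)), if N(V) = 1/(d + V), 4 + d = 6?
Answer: -1440/833 - 100*√274/833 ≈ -3.7158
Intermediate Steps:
d = 2 (d = -4 + 6 = 2)
N(V) = 1/(2 + V)
B(l, H) = -√(H² + l²)/8 (B(l, H) = -√(l² + H²)/8 = -√(H² + l²)/8)
1/(B(15, -7) + N(-7)*(-9)) = 1/(-√((-7)² + 15²)/8 - 9/(2 - 7)) = 1/(-√(49 + 225)/8 - 9/(-5)) = 1/(-√274/8 - ⅕*(-9)) = 1/(-√274/8 + 9/5) = 1/(9/5 - √274/8)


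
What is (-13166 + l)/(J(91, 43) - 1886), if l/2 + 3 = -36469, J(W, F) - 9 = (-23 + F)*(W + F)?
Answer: -86110/803 ≈ -107.24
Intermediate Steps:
J(W, F) = 9 + (-23 + F)*(F + W) (J(W, F) = 9 + (-23 + F)*(W + F) = 9 + (-23 + F)*(F + W))
l = -72944 (l = -6 + 2*(-36469) = -6 - 72938 = -72944)
(-13166 + l)/(J(91, 43) - 1886) = (-13166 - 72944)/((9 + 43**2 - 23*43 - 23*91 + 43*91) - 1886) = -86110/((9 + 1849 - 989 - 2093 + 3913) - 1886) = -86110/(2689 - 1886) = -86110/803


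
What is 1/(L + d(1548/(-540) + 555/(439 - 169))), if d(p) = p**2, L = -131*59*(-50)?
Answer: 8100/3130250329 ≈ 2.5877e-6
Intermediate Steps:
L = 386450 (L = -7729*(-50) = 386450)
1/(L + d(1548/(-540) + 555/(439 - 169))) = 1/(386450 + (1548/(-540) + 555/(439 - 169))**2) = 1/(386450 + (1548*(-1/540) + 555/270)**2) = 1/(386450 + (-43/15 + 555*(1/270))**2) = 1/(386450 + (-43/15 + 37/18)**2) = 1/(386450 + (-73/90)**2) = 1/(386450 + 5329/8100) = 1/(3130250329/8100) = 8100/3130250329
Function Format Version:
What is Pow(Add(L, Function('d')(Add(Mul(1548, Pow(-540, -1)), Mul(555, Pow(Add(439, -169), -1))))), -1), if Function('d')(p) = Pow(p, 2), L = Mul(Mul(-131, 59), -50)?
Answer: Rational(8100, 3130250329) ≈ 2.5877e-6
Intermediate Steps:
L = 386450 (L = Mul(-7729, -50) = 386450)
Pow(Add(L, Function('d')(Add(Mul(1548, Pow(-540, -1)), Mul(555, Pow(Add(439, -169), -1))))), -1) = Pow(Add(386450, Pow(Add(Mul(1548, Pow(-540, -1)), Mul(555, Pow(Add(439, -169), -1))), 2)), -1) = Pow(Add(386450, Pow(Add(Mul(1548, Rational(-1, 540)), Mul(555, Pow(270, -1))), 2)), -1) = Pow(Add(386450, Pow(Add(Rational(-43, 15), Mul(555, Rational(1, 270))), 2)), -1) = Pow(Add(386450, Pow(Add(Rational(-43, 15), Rational(37, 18)), 2)), -1) = Pow(Add(386450, Pow(Rational(-73, 90), 2)), -1) = Pow(Add(386450, Rational(5329, 8100)), -1) = Pow(Rational(3130250329, 8100), -1) = Rational(8100, 3130250329)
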